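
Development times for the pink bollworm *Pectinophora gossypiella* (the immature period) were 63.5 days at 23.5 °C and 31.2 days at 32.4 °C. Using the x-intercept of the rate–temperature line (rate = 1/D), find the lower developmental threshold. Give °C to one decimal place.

Equal thermal constants: D₁(T₁ − T_b) = D₂(T₂ − T_b).
63.5·(23.5 − T_b) = 31.2·(32.4 − T_b)
T_b = (63.5·23.5 − 31.2·32.4) / (63.5 − 31.2) = 481.37 / 32.3 = 14.903 °C ≈ 14.9 °C.

14.9 °C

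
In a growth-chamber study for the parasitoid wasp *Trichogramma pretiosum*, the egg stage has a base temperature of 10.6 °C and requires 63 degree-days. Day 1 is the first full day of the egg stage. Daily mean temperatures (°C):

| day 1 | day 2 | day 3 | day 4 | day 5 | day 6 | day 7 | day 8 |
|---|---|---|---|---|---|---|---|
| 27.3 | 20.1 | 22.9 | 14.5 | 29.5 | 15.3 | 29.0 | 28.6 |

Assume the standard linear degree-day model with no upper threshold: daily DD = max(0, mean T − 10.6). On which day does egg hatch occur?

day 6

Daily DD above 10.6 °C: 16.7, 9.5, 12.3, 3.9, 18.9, 4.7, 18.4, 18.0.
Cumulative: 16.7, 26.2, 38.5, 42.4, 61.3, 66.0, 84.4, 102.4.
The total first reaches 63 DD on day 6.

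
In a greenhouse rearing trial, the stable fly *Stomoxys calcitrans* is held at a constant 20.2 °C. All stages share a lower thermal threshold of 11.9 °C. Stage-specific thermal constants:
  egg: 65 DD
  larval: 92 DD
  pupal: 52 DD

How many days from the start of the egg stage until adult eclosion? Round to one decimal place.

25.2 days

Daily accumulation at 20.2 °C = 20.2 − 11.9 = 8.3 DD/day.
Total K = 65 + 92 + 52 = 209 DD.
Total duration = 209 / 8.3 = 25.181 ≈ 25.2 days.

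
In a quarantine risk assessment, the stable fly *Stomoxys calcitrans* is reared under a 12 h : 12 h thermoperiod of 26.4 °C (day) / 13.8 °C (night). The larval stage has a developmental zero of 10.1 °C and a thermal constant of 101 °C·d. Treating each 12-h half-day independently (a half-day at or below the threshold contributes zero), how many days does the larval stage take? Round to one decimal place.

10.1 days

Day half: max(0, 26.4 − 10.1) × 0.5 = 16.3 × 0.5 = 8.15 DD.
Night half: max(0, 13.8 − 10.1) × 0.5 = 3.7 × 0.5 = 1.85 DD.
Per 24 h: 10.00 DD/day.
Duration = 101 / 10.00 = 10.100 ≈ 10.1 days.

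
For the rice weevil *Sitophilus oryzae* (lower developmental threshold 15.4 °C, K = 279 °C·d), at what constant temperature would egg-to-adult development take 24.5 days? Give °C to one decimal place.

26.8 °C

Required daily accumulation = 279 / 24.5 = 11.388 DD/day.
T = T_base + 11.388 = 15.4 + 11.388 = 26.788 ≈ 26.8 °C.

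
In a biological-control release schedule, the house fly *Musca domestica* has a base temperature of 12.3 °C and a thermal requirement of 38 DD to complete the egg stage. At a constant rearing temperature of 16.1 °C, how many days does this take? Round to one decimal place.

Daily accumulation = 16.1 − 12.3 = 3.8 DD/day.
Duration = 38 / 3.8 = 10.000 ≈ 10.0 days.

10.0 days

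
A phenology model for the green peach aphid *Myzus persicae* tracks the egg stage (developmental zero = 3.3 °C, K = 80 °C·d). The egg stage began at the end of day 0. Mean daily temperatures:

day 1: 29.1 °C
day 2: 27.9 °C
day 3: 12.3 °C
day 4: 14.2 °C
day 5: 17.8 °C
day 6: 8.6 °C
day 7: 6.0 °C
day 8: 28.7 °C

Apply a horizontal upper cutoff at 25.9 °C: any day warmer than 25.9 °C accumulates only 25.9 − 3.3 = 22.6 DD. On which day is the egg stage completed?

day 6

Daily DD above 3.3 °C (capped at 22.6): 22.6, 22.6, 9.0, 10.9, 14.5, 5.3, 2.7, 22.6.
Cumulative: 22.6, 45.2, 54.2, 65.1, 79.6, 84.9, 87.6, 110.2.
The total first reaches 80 DD on day 6.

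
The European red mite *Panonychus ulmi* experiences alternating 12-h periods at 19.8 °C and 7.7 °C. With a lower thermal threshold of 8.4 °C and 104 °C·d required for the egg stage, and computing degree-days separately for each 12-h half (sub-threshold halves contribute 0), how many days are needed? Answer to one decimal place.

Day half: max(0, 19.8 − 8.4) × 0.5 = 11.4 × 0.5 = 5.70 DD.
Night half: max(0, 7.7 − 8.4) × 0.5 = 0.0 × 0.5 = 0.00 DD.
Per 24 h: 5.70 DD/day.
Duration = 104 / 5.70 = 18.246 ≈ 18.2 days.

18.2 days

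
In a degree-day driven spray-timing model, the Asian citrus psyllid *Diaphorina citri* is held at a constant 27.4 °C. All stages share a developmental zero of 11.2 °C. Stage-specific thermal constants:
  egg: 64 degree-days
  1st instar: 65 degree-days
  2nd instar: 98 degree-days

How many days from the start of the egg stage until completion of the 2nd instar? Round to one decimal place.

14.0 days

Daily accumulation at 27.4 °C = 27.4 − 11.2 = 16.2 DD/day.
Total K = 64 + 65 + 98 = 227 DD.
Total duration = 227 / 16.2 = 14.012 ≈ 14.0 days.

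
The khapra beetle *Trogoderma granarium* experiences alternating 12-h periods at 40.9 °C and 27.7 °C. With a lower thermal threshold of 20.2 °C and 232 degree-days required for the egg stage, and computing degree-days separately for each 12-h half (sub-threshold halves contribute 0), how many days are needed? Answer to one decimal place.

Day half: max(0, 40.9 − 20.2) × 0.5 = 20.7 × 0.5 = 10.35 DD.
Night half: max(0, 27.7 − 20.2) × 0.5 = 7.5 × 0.5 = 3.75 DD.
Per 24 h: 14.10 DD/day.
Duration = 232 / 14.10 = 16.454 ≈ 16.5 days.

16.5 days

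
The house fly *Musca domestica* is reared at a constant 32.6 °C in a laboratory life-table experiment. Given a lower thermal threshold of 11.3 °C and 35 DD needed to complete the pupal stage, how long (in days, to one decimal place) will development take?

Daily accumulation = 32.6 − 11.3 = 21.3 DD/day.
Duration = 35 / 21.3 = 1.643 ≈ 1.6 days.

1.6 days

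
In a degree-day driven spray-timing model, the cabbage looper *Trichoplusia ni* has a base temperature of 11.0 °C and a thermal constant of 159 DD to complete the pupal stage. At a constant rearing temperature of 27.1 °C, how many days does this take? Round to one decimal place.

Daily accumulation = 27.1 − 11.0 = 16.1 DD/day.
Duration = 159 / 16.1 = 9.876 ≈ 9.9 days.

9.9 days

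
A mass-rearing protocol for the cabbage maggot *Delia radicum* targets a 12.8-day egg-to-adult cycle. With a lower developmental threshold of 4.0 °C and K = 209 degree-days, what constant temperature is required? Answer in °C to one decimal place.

Required daily accumulation = 209 / 12.8 = 16.328 DD/day.
T = T_base + 16.328 = 4.0 + 16.328 = 20.328 ≈ 20.3 °C.

20.3 °C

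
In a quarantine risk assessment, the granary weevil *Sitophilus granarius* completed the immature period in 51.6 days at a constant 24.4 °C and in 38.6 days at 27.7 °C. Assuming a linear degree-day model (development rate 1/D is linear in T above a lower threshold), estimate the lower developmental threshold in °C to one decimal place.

Equal thermal constants: D₁(T₁ − T_b) = D₂(T₂ − T_b).
51.6·(24.4 − T_b) = 38.6·(27.7 − T_b)
T_b = (51.6·24.4 − 38.6·27.7) / (51.6 − 38.6) = 189.82 / 13.0 = 14.602 °C ≈ 14.6 °C.

14.6 °C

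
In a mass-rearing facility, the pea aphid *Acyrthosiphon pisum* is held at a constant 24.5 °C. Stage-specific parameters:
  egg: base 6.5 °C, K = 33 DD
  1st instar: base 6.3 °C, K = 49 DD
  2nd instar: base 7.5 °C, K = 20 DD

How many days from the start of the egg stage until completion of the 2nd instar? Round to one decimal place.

egg: 33 / (24.5 − 6.5) = 33 / 18.0 = 1.833 d.
1st instar: 49 / (24.5 − 6.3) = 49 / 18.2 = 2.692 d.
2nd instar: 20 / (24.5 − 7.5) = 20 / 17.0 = 1.176 d.
Sum = 5.702 ≈ 5.7 days.

5.7 days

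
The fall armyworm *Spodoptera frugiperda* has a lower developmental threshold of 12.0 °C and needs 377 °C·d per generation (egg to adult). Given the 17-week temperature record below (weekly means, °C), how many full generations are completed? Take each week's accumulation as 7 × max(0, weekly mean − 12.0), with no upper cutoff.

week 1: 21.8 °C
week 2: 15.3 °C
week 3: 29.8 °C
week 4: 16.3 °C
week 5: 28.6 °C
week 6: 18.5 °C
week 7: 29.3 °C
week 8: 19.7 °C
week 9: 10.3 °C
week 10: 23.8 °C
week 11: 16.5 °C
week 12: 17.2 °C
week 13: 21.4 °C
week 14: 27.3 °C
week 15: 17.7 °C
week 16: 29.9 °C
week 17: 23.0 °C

Weekly DD (7 × max(0, T̄ − 12.0)): 68.6, 23.1, 124.6, 30.1, 116.2, 45.5, 121.1, 53.9, 0.0, 82.6, 31.5, 36.4, 65.8, 107.1, 39.9, 125.3, 77.0.
Season total = 1148.7 DD.
Complete generations = ⌊1148.7 / 377⌋ = 3.

3 generations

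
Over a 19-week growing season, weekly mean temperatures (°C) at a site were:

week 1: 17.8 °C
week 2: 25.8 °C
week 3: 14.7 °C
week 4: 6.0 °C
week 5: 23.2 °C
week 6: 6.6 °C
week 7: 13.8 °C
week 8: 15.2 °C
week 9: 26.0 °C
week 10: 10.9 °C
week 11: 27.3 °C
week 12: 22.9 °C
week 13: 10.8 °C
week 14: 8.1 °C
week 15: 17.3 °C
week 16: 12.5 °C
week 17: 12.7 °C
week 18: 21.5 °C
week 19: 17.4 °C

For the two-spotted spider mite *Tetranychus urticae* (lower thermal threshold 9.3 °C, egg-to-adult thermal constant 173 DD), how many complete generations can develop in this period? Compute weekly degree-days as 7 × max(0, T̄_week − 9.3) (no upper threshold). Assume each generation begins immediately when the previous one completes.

Weekly DD (7 × max(0, T̄ − 9.3)): 59.5, 115.5, 37.8, 0.0, 97.3, 0.0, 31.5, 41.3, 116.9, 11.2, 126.0, 95.2, 10.5, 0.0, 56.0, 22.4, 23.8, 85.4, 56.7.
Season total = 987.0 DD.
Complete generations = ⌊987.0 / 173⌋ = 5.

5 generations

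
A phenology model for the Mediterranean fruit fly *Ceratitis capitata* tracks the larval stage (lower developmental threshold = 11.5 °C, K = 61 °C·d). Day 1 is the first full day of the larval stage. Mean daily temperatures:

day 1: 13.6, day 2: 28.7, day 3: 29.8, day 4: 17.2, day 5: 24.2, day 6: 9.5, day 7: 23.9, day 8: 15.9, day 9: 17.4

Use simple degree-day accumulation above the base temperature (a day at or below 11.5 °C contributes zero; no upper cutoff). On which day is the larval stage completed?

day 7

Daily DD above 11.5 °C: 2.1, 17.2, 18.3, 5.7, 12.7, 0.0, 12.4, 4.4, 5.9.
Cumulative: 2.1, 19.3, 37.6, 43.3, 56.0, 56.0, 68.4, 72.8, 78.7.
The total first reaches 61 DD on day 7.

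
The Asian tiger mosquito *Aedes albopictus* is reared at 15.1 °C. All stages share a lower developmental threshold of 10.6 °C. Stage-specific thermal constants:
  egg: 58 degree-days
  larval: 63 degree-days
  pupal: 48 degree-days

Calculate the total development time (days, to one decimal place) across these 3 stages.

37.6 days

Daily accumulation at 15.1 °C = 15.1 − 10.6 = 4.5 DD/day.
Total K = 58 + 63 + 48 = 169 DD.
Total duration = 169 / 4.5 = 37.556 ≈ 37.6 days.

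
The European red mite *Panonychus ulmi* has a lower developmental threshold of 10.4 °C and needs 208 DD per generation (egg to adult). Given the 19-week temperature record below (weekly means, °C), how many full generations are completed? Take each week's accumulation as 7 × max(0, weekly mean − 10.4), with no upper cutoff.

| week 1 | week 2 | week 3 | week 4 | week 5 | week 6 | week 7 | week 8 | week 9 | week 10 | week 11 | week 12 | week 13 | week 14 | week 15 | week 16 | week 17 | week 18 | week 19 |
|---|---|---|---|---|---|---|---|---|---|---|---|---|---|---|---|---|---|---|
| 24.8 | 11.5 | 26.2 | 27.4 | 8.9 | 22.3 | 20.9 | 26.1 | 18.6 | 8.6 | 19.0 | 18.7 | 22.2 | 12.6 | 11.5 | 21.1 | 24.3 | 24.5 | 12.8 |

5 generations

Weekly DD (7 × max(0, T̄ − 10.4)): 100.8, 7.7, 110.6, 119.0, 0.0, 83.3, 73.5, 109.9, 57.4, 0.0, 60.2, 58.1, 82.6, 15.4, 7.7, 74.9, 97.3, 98.7, 16.8.
Season total = 1173.9 DD.
Complete generations = ⌊1173.9 / 208⌋ = 5.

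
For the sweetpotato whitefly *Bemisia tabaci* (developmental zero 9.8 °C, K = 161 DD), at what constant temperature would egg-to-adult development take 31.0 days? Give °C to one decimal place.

Required daily accumulation = 161 / 31.0 = 5.194 DD/day.
T = T_base + 5.194 = 9.8 + 5.194 = 14.994 ≈ 15.0 °C.

15.0 °C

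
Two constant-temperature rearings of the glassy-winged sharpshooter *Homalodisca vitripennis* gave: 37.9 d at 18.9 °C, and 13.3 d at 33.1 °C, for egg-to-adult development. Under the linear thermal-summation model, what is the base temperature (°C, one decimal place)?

11.2 °C

Under the model K = D·(T − T_b), so D₁·(T₁ − T_b) = D₂·(T₂ − T_b).
37.9·(18.9 − T_b) = 13.3·(33.1 − T_b)
T_b = (37.9·18.9 − 13.3·33.1) / (37.9 − 13.3) = 276.08 / 24.6 = 11.223 °C ≈ 11.2 °C.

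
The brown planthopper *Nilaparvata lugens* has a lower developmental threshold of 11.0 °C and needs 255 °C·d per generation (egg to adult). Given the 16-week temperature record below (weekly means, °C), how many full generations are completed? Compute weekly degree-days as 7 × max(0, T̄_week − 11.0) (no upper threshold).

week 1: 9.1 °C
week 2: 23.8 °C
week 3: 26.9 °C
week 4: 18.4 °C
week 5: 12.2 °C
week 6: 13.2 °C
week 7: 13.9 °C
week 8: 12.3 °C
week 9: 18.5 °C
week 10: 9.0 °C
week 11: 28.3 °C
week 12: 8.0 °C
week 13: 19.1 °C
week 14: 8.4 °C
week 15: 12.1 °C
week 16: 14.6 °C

2 generations

Weekly DD (7 × max(0, T̄ − 11.0)): 0.0, 89.6, 111.3, 51.8, 8.4, 15.4, 20.3, 9.1, 52.5, 0.0, 121.1, 0.0, 56.7, 0.0, 7.7, 25.2.
Season total = 569.1 DD.
Complete generations = ⌊569.1 / 255⌋ = 2.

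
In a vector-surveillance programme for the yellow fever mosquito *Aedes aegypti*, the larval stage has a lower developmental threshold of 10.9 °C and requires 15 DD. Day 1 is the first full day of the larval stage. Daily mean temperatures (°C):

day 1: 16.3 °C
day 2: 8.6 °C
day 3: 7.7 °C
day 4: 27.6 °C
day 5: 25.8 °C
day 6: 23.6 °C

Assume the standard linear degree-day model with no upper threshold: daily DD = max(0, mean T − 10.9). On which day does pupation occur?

day 4

Daily DD above 10.9 °C: 5.4, 0.0, 0.0, 16.7, 14.9, 12.7.
Cumulative: 5.4, 5.4, 5.4, 22.1, 37.0, 49.7.
The total first reaches 15 DD on day 4.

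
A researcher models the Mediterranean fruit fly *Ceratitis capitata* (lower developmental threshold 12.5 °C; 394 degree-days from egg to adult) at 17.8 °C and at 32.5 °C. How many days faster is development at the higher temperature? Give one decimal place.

54.6 days

At 17.8 °C: 394 / (17.8 − 12.5) = 394 / 5.3 = 74.340 d.
At 32.5 °C: 394 / (32.5 − 12.5) = 394 / 20.0 = 19.700 d.
Difference = |74.340 − 19.700| = 54.640 ≈ 54.6 days.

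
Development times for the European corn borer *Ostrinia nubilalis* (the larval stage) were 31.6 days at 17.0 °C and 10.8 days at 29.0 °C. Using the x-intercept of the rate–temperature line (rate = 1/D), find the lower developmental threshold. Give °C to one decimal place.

10.8 °C

Under the model K = D·(T − T_b), so D₁·(T₁ − T_b) = D₂·(T₂ − T_b).
31.6·(17.0 − T_b) = 10.8·(29.0 − T_b)
T_b = (31.6·17.0 − 10.8·29.0) / (31.6 − 10.8) = 224.00 / 20.8 = 10.769 °C ≈ 10.8 °C.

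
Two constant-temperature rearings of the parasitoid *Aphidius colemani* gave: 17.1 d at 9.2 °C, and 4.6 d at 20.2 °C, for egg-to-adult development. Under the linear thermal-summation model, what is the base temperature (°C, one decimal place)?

Linear rate model ⇒ the product D·(T − T_b) is constant across temperatures.
17.1·(9.2 − T_b) = 4.6·(20.2 − T_b)
T_b = (17.1·9.2 − 4.6·20.2) / (17.1 − 4.6) = 64.40 / 12.5 = 5.152 °C ≈ 5.2 °C.

5.2 °C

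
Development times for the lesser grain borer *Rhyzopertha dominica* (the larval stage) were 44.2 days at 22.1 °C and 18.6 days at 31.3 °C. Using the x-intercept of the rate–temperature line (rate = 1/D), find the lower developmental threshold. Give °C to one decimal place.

15.4 °C

Linear rate model ⇒ the product D·(T − T_b) is constant across temperatures.
44.2·(22.1 − T_b) = 18.6·(31.3 − T_b)
T_b = (44.2·22.1 − 18.6·31.3) / (44.2 − 18.6) = 394.64 / 25.6 = 15.416 °C ≈ 15.4 °C.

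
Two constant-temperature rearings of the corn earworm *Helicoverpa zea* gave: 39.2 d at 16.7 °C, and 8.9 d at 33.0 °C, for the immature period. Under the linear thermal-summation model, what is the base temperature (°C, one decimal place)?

Under the model K = D·(T − T_b), so D₁·(T₁ − T_b) = D₂·(T₂ − T_b).
39.2·(16.7 − T_b) = 8.9·(33.0 − T_b)
T_b = (39.2·16.7 − 8.9·33.0) / (39.2 − 8.9) = 360.94 / 30.3 = 11.912 °C ≈ 11.9 °C.

11.9 °C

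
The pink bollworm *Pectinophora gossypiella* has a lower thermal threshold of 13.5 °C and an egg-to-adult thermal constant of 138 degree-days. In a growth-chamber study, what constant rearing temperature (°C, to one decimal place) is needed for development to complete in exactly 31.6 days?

Required daily accumulation = 138 / 31.6 = 4.367 DD/day.
T = T_base + 4.367 = 13.5 + 4.367 = 17.867 ≈ 17.9 °C.

17.9 °C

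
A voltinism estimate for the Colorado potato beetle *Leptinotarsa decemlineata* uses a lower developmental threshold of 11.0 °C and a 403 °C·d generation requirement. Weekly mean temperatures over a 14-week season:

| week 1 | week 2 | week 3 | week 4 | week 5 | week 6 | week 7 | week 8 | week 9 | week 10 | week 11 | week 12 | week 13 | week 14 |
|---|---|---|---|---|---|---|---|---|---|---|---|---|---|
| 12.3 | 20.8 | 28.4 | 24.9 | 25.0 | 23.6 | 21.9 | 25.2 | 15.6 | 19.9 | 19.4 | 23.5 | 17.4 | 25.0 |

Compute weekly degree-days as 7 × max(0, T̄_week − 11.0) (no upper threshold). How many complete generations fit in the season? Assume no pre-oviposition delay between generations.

Weekly DD (7 × max(0, T̄ − 11.0)): 9.1, 68.6, 121.8, 97.3, 98.0, 88.2, 76.3, 99.4, 32.2, 62.3, 58.8, 87.5, 44.8, 98.0.
Season total = 1042.3 DD.
Complete generations = ⌊1042.3 / 403⌋ = 2.

2 generations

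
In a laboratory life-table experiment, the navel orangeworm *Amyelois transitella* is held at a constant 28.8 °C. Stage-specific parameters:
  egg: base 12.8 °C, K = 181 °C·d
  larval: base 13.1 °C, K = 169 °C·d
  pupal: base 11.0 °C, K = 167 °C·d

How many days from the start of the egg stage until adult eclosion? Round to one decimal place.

egg: 181 / (28.8 − 12.8) = 181 / 16.0 = 11.312 d.
larval: 169 / (28.8 − 13.1) = 169 / 15.7 = 10.764 d.
pupal: 167 / (28.8 − 11.0) = 167 / 17.8 = 9.382 d.
Sum = 31.459 ≈ 31.5 days.

31.5 days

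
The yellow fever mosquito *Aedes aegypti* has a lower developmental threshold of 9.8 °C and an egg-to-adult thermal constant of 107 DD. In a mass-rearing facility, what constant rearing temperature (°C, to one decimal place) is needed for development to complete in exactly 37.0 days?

12.7 °C

Required daily accumulation = 107 / 37.0 = 2.892 DD/day.
T = T_base + 2.892 = 9.8 + 2.892 = 12.692 ≈ 12.7 °C.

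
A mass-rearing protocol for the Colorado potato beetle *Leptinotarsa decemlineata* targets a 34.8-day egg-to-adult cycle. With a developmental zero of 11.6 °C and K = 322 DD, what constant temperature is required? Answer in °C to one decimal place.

20.9 °C

Required daily accumulation = 322 / 34.8 = 9.253 DD/day.
T = T_base + 9.253 = 11.6 + 9.253 = 20.853 ≈ 20.9 °C.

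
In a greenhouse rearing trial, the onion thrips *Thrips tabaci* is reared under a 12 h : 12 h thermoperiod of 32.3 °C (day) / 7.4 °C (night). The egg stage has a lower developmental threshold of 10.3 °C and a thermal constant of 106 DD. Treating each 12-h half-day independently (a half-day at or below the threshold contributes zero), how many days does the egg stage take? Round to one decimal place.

Day half: max(0, 32.3 − 10.3) × 0.5 = 22.0 × 0.5 = 11.00 DD.
Night half: max(0, 7.4 − 10.3) × 0.5 = 0.0 × 0.5 = 0.00 DD.
Per 24 h: 11.00 DD/day.
Duration = 106 / 11.00 = 9.636 ≈ 9.6 days.

9.6 days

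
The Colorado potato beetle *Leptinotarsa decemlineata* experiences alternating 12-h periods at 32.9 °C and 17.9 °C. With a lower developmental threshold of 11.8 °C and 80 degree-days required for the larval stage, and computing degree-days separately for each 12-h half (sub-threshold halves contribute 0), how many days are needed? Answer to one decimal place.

5.9 days

Day half: max(0, 32.9 − 11.8) × 0.5 = 21.1 × 0.5 = 10.55 DD.
Night half: max(0, 17.9 − 11.8) × 0.5 = 6.1 × 0.5 = 3.05 DD.
Per 24 h: 13.60 DD/day.
Duration = 80 / 13.60 = 5.882 ≈ 5.9 days.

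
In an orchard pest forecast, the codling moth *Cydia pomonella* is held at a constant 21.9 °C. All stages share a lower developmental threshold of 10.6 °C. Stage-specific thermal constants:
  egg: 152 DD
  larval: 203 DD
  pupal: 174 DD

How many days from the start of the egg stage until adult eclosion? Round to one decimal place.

Daily accumulation at 21.9 °C = 21.9 − 10.6 = 11.3 DD/day.
Total K = 152 + 203 + 174 = 529 DD.
Total duration = 529 / 11.3 = 46.814 ≈ 46.8 days.

46.8 days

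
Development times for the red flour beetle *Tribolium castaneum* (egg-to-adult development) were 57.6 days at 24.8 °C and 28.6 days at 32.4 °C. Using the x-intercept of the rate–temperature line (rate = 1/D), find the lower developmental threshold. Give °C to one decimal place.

Under the model K = D·(T − T_b), so D₁·(T₁ − T_b) = D₂·(T₂ − T_b).
57.6·(24.8 − T_b) = 28.6·(32.4 − T_b)
T_b = (57.6·24.8 − 28.6·32.4) / (57.6 − 28.6) = 501.84 / 29.0 = 17.305 °C ≈ 17.3 °C.

17.3 °C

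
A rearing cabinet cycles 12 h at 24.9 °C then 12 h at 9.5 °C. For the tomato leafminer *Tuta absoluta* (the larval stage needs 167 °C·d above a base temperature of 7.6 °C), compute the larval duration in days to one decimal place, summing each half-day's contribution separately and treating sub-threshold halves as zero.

Day half: max(0, 24.9 − 7.6) × 0.5 = 17.3 × 0.5 = 8.65 DD.
Night half: max(0, 9.5 − 7.6) × 0.5 = 1.9 × 0.5 = 0.95 DD.
Per 24 h: 9.60 DD/day.
Duration = 167 / 9.60 = 17.396 ≈ 17.4 days.

17.4 days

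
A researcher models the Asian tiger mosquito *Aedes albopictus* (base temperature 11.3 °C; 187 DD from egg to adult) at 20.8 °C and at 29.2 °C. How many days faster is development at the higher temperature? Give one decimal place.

At 20.8 °C: 187 / (20.8 − 11.3) = 187 / 9.5 = 19.684 d.
At 29.2 °C: 187 / (29.2 − 11.3) = 187 / 17.9 = 10.447 d.
Difference = |19.684 − 10.447| = 9.237 ≈ 9.2 days.

9.2 days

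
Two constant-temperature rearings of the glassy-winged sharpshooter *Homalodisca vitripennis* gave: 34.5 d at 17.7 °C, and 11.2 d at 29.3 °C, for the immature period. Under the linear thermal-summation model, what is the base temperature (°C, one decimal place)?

12.1 °C

Linear rate model ⇒ the product D·(T − T_b) is constant across temperatures.
34.5·(17.7 − T_b) = 11.2·(29.3 − T_b)
T_b = (34.5·17.7 − 11.2·29.3) / (34.5 − 11.2) = 282.49 / 23.3 = 12.124 °C ≈ 12.1 °C.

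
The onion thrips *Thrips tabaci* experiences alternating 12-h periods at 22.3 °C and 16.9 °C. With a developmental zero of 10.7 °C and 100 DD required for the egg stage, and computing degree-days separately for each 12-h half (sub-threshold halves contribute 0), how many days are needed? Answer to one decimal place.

Day half: max(0, 22.3 − 10.7) × 0.5 = 11.6 × 0.5 = 5.80 DD.
Night half: max(0, 16.9 − 10.7) × 0.5 = 6.2 × 0.5 = 3.10 DD.
Per 24 h: 8.90 DD/day.
Duration = 100 / 8.90 = 11.236 ≈ 11.2 days.

11.2 days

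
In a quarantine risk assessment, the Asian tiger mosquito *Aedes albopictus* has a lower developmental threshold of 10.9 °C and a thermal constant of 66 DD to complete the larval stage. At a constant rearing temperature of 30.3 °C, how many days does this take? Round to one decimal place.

Daily accumulation = 30.3 − 10.9 = 19.4 DD/day.
Duration = 66 / 19.4 = 3.402 ≈ 3.4 days.

3.4 days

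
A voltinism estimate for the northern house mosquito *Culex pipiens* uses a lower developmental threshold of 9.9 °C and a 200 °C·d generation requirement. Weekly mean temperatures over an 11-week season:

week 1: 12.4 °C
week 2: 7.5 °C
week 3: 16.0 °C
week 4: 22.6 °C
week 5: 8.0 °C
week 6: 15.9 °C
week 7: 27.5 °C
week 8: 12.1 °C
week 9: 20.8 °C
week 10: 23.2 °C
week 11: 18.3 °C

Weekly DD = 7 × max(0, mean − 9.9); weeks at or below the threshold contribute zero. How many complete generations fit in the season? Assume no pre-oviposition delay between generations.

2 generations

Weekly DD (7 × max(0, T̄ − 9.9)): 17.5, 0.0, 42.7, 88.9, 0.0, 42.0, 123.2, 15.4, 76.3, 93.1, 58.8.
Season total = 557.9 DD.
Complete generations = ⌊557.9 / 200⌋ = 2.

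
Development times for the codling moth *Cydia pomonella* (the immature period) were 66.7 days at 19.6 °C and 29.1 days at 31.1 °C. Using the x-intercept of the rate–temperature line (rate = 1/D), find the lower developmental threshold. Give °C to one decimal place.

Equal thermal constants: D₁(T₁ − T_b) = D₂(T₂ − T_b).
66.7·(19.6 − T_b) = 29.1·(31.1 − T_b)
T_b = (66.7·19.6 − 29.1·31.1) / (66.7 − 29.1) = 402.31 / 37.6 = 10.700 °C ≈ 10.7 °C.

10.7 °C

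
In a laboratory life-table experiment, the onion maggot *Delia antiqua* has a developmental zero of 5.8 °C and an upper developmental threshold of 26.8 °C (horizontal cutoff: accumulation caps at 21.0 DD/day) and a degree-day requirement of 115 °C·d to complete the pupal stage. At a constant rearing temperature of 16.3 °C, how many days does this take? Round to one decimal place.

11.0 days

Daily accumulation = 16.3 − 5.8 = 10.5 DD/day.
Duration = 115 / 10.5 = 10.952 ≈ 11.0 days.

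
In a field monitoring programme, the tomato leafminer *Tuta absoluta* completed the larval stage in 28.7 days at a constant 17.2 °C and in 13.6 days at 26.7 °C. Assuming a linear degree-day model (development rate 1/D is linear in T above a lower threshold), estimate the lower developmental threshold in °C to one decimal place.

Equal thermal constants: D₁(T₁ − T_b) = D₂(T₂ − T_b).
28.7·(17.2 − T_b) = 13.6·(26.7 − T_b)
T_b = (28.7·17.2 − 13.6·26.7) / (28.7 − 13.6) = 130.52 / 15.1 = 8.644 °C ≈ 8.6 °C.

8.6 °C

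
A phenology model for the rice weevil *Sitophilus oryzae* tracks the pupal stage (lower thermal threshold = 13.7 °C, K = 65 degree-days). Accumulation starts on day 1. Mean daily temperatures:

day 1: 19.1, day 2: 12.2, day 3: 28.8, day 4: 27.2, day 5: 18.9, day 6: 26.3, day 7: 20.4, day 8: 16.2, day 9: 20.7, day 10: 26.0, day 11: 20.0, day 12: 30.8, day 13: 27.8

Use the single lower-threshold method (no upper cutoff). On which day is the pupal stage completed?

day 9

Daily DD above 13.7 °C: 5.4, 0.0, 15.1, 13.5, 5.2, 12.6, 6.7, 2.5, 7.0, 12.3, 6.3, 17.1, 14.1.
Cumulative: 5.4, 5.4, 20.5, 34.0, 39.2, 51.8, 58.5, 61.0, 68.0, 80.3, 86.6, 103.7, 117.8.
The total first reaches 65 DD on day 9.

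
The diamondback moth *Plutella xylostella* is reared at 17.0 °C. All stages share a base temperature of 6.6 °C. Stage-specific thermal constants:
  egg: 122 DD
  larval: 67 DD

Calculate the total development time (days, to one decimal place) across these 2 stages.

18.2 days

Daily accumulation at 17.0 °C = 17.0 − 6.6 = 10.4 DD/day.
Total K = 122 + 67 = 189 DD.
Total duration = 189 / 10.4 = 18.173 ≈ 18.2 days.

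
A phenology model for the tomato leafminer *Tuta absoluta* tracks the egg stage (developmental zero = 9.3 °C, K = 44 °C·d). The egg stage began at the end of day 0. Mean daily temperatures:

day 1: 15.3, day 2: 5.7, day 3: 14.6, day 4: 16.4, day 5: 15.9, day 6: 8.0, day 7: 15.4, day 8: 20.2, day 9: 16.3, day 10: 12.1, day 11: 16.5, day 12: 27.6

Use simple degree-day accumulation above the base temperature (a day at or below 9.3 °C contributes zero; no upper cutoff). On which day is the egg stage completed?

day 9

Daily DD above 9.3 °C: 6.0, 0.0, 5.3, 7.1, 6.6, 0.0, 6.1, 10.9, 7.0, 2.8, 7.2, 18.3.
Cumulative: 6.0, 6.0, 11.3, 18.4, 25.0, 25.0, 31.1, 42.0, 49.0, 51.8, 59.0, 77.3.
The total first reaches 44 DD on day 9.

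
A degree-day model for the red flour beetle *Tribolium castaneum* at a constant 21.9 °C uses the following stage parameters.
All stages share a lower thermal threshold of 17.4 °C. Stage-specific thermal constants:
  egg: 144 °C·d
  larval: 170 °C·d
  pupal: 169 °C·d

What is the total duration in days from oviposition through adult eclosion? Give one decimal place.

Daily accumulation at 21.9 °C = 21.9 − 17.4 = 4.5 DD/day.
Total K = 144 + 170 + 169 = 483 DD.
Total duration = 483 / 4.5 = 107.333 ≈ 107.3 days.

107.3 days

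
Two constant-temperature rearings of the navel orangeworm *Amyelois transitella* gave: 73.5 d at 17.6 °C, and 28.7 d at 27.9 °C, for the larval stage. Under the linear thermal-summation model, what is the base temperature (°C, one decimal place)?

11.0 °C

Linear rate model ⇒ the product D·(T − T_b) is constant across temperatures.
73.5·(17.6 − T_b) = 28.7·(27.9 − T_b)
T_b = (73.5·17.6 − 28.7·27.9) / (73.5 − 28.7) = 492.87 / 44.8 = 11.002 °C ≈ 11.0 °C.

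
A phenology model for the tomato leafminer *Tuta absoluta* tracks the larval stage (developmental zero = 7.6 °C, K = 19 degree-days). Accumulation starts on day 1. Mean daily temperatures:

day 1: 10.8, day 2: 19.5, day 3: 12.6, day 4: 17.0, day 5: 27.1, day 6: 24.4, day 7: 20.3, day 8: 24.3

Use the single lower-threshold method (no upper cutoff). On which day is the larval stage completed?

day 3

Daily DD above 7.6 °C: 3.2, 11.9, 5.0, 9.4, 19.5, 16.8, 12.7, 16.7.
Cumulative: 3.2, 15.1, 20.1, 29.5, 49.0, 65.8, 78.5, 95.2.
The total first reaches 19 DD on day 3.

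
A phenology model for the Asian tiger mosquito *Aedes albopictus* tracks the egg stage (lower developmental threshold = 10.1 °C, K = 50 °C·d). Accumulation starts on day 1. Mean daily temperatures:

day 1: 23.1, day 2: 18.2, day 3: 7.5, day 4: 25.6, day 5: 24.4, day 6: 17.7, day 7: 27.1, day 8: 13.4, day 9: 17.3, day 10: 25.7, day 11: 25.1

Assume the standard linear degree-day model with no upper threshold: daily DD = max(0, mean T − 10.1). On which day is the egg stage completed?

day 5

Daily DD above 10.1 °C: 13.0, 8.1, 0.0, 15.5, 14.3, 7.6, 17.0, 3.3, 7.2, 15.6, 15.0.
Cumulative: 13.0, 21.1, 21.1, 36.6, 50.9, 58.5, 75.5, 78.8, 86.0, 101.6, 116.6.
The total first reaches 50 DD on day 5.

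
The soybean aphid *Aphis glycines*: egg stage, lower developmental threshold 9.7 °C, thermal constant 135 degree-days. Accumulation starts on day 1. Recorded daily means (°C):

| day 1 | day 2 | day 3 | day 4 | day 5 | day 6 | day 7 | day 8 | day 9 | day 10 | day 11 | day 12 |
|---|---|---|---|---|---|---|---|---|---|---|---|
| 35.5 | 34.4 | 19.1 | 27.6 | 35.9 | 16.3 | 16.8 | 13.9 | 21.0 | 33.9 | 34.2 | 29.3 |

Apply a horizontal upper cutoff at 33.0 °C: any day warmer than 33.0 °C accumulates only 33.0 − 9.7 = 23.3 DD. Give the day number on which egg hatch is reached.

Daily DD above 9.7 °C (capped at 23.3): 23.3, 23.3, 9.4, 17.9, 23.3, 6.6, 7.1, 4.2, 11.3, 23.3, 23.3, 19.6.
Cumulative: 23.3, 46.6, 56.0, 73.9, 97.2, 103.8, 110.9, 115.1, 126.4, 149.7, 173.0, 192.6.
The total first reaches 135 DD on day 10.

day 10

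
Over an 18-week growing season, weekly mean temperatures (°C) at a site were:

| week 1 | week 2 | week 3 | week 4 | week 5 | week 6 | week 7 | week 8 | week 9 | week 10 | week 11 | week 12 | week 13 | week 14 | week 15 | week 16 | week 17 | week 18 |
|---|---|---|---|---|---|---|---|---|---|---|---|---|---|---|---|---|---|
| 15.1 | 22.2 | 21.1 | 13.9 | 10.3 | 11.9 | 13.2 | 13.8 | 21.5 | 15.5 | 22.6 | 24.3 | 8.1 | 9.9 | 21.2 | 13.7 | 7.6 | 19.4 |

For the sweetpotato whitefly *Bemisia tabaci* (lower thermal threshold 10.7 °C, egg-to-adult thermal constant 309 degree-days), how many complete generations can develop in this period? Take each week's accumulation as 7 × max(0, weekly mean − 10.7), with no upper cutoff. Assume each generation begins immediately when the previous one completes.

2 generations

Weekly DD (7 × max(0, T̄ − 10.7)): 30.8, 80.5, 72.8, 22.4, 0.0, 8.4, 17.5, 21.7, 75.6, 33.6, 83.3, 95.2, 0.0, 0.0, 73.5, 21.0, 0.0, 60.9.
Season total = 697.2 DD.
Complete generations = ⌊697.2 / 309⌋ = 2.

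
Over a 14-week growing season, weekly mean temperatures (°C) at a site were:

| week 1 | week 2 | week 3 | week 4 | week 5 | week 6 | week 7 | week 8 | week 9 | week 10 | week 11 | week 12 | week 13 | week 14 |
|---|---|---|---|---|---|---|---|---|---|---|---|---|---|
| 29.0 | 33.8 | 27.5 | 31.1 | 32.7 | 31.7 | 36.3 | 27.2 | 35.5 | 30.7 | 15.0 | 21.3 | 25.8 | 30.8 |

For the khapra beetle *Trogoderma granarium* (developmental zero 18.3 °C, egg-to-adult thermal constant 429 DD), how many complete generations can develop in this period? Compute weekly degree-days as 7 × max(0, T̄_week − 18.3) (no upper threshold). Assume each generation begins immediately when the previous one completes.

2 generations

Weekly DD (7 × max(0, T̄ − 18.3)): 74.9, 108.5, 64.4, 89.6, 100.8, 93.8, 126.0, 62.3, 120.4, 86.8, 0.0, 21.0, 52.5, 87.5.
Season total = 1088.5 DD.
Complete generations = ⌊1088.5 / 429⌋ = 2.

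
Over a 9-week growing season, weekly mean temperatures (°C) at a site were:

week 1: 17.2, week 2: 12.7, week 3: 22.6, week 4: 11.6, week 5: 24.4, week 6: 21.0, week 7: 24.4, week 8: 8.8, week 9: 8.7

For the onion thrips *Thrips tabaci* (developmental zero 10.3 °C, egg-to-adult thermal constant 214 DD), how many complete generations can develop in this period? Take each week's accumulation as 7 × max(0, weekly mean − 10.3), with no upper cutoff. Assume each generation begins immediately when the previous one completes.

Weekly DD (7 × max(0, T̄ − 10.3)): 48.3, 16.8, 86.1, 9.1, 98.7, 74.9, 98.7, 0.0, 0.0.
Season total = 432.6 DD.
Complete generations = ⌊432.6 / 214⌋ = 2.

2 generations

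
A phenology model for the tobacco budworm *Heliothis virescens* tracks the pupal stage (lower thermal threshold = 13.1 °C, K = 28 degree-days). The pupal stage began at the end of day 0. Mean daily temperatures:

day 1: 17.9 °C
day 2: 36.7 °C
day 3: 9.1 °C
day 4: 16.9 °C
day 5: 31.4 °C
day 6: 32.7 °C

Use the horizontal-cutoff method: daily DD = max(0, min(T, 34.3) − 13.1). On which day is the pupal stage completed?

Daily DD above 13.1 °C (capped at 21.2): 4.8, 21.2, 0.0, 3.8, 18.3, 19.6.
Cumulative: 4.8, 26.0, 26.0, 29.8, 48.1, 67.7.
The total first reaches 28 DD on day 4.

day 4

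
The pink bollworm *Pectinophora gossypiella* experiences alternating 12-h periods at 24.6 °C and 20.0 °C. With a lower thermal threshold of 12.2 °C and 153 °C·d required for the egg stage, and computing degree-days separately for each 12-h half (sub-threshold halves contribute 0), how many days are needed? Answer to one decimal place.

15.1 days

Day half: max(0, 24.6 − 12.2) × 0.5 = 12.4 × 0.5 = 6.20 DD.
Night half: max(0, 20.0 − 12.2) × 0.5 = 7.8 × 0.5 = 3.90 DD.
Per 24 h: 10.10 DD/day.
Duration = 153 / 10.10 = 15.149 ≈ 15.1 days.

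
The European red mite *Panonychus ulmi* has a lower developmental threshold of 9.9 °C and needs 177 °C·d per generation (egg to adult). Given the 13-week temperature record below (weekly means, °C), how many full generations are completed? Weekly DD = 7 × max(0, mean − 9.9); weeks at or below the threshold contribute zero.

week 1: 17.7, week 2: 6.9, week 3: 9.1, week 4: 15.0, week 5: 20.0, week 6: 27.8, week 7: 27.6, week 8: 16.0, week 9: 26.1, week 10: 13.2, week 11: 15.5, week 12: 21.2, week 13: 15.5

4 generations

Weekly DD (7 × max(0, T̄ − 9.9)): 54.6, 0.0, 0.0, 35.7, 70.7, 125.3, 123.9, 42.7, 113.4, 23.1, 39.2, 79.1, 39.2.
Season total = 746.9 DD.
Complete generations = ⌊746.9 / 177⌋ = 4.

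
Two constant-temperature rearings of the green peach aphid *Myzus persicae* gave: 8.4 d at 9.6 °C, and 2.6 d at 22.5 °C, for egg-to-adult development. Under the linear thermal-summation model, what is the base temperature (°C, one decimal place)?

Equal thermal constants: D₁(T₁ − T_b) = D₂(T₂ − T_b).
8.4·(9.6 − T_b) = 2.6·(22.5 − T_b)
T_b = (8.4·9.6 − 2.6·22.5) / (8.4 − 2.6) = 22.14 / 5.8 = 3.817 °C ≈ 3.8 °C.

3.8 °C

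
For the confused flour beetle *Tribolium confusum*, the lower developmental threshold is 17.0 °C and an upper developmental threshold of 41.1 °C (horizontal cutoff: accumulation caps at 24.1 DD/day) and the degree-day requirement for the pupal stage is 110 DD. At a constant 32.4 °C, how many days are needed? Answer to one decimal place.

Daily accumulation = 32.4 − 17.0 = 15.4 DD/day.
Duration = 110 / 15.4 = 7.143 ≈ 7.1 days.

7.1 days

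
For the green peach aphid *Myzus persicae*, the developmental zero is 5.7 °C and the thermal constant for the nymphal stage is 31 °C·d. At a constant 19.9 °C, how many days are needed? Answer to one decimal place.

2.2 days

Daily accumulation = 19.9 − 5.7 = 14.2 DD/day.
Duration = 31 / 14.2 = 2.183 ≈ 2.2 days.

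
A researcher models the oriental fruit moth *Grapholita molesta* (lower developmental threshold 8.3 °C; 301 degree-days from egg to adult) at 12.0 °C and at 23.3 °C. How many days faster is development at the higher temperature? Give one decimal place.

At 12.0 °C: 301 / (12.0 − 8.3) = 301 / 3.7 = 81.351 d.
At 23.3 °C: 301 / (23.3 − 8.3) = 301 / 15.0 = 20.067 d.
Difference = |81.351 − 20.067| = 61.285 ≈ 61.3 days.

61.3 days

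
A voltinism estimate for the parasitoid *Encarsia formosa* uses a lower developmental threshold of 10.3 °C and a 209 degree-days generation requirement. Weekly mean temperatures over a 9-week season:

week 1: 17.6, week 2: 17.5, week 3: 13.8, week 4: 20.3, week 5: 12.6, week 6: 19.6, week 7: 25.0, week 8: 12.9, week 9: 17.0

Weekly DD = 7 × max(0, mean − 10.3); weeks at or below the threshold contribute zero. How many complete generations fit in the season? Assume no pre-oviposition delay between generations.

Weekly DD (7 × max(0, T̄ − 10.3)): 51.1, 50.4, 24.5, 70.0, 16.1, 65.1, 102.9, 18.2, 46.9.
Season total = 445.2 DD.
Complete generations = ⌊445.2 / 209⌋ = 2.

2 generations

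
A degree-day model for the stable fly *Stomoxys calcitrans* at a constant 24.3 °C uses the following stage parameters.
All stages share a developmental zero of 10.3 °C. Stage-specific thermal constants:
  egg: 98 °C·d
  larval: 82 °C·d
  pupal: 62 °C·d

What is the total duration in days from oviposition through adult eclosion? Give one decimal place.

Daily accumulation at 24.3 °C = 24.3 − 10.3 = 14.0 DD/day.
Total K = 98 + 82 + 62 = 242 DD.
Total duration = 242 / 14.0 = 17.286 ≈ 17.3 days.

17.3 days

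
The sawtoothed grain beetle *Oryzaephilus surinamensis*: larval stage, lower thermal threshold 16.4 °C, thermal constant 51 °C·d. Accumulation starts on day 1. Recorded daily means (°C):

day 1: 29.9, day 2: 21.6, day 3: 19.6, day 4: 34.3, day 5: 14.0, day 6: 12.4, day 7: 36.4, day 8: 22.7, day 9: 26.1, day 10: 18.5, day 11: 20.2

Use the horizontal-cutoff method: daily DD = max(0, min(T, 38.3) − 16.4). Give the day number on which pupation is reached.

Daily DD above 16.4 °C (capped at 21.9): 13.5, 5.2, 3.2, 17.9, 0.0, 0.0, 20.0, 6.3, 9.7, 2.1, 3.8.
Cumulative: 13.5, 18.7, 21.9, 39.8, 39.8, 39.8, 59.8, 66.1, 75.8, 77.9, 81.7.
The total first reaches 51 DD on day 7.

day 7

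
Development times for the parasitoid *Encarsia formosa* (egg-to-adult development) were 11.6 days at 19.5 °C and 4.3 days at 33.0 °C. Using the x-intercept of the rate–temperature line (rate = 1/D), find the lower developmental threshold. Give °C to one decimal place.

11.5 °C

Linear rate model ⇒ the product D·(T − T_b) is constant across temperatures.
11.6·(19.5 − T_b) = 4.3·(33.0 − T_b)
T_b = (11.6·19.5 − 4.3·33.0) / (11.6 − 4.3) = 84.30 / 7.3 = 11.548 °C ≈ 11.5 °C.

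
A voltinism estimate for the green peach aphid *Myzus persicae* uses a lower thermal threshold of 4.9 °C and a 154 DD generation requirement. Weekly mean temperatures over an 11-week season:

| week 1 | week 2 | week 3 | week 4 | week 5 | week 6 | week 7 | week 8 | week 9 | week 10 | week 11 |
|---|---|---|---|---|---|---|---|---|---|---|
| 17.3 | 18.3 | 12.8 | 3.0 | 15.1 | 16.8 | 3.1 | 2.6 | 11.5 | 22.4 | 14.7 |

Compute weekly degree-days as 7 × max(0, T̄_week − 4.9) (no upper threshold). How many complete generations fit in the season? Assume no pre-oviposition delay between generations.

4 generations

Weekly DD (7 × max(0, T̄ − 4.9)): 86.8, 93.8, 55.3, 0.0, 71.4, 83.3, 0.0, 0.0, 46.2, 122.5, 68.6.
Season total = 627.9 DD.
Complete generations = ⌊627.9 / 154⌋ = 4.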